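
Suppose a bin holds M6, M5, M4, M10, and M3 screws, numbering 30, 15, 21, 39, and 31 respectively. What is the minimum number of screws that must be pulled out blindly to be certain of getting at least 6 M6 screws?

112

To avoid M6 screws as long as possible, exhaust the other 4 sizes first.
The worst case draws every non-M6 screw first: 15 + 21 + 39 + 31 = 106.
The next 6 draws are then forced to be M6, giving 106 + 6 = 112.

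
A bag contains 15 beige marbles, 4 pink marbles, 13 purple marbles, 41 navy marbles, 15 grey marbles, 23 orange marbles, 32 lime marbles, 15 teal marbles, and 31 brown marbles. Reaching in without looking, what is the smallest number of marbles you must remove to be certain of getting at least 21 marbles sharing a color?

143

In the worst case we take at most 20 of each color, but all 15 beige, all 4 pink, all 13 purple, all 15 grey, and all 15 teal (fewer than 20), giving 15 + 4 + 13 + 20 + 15 + 20 + 20 + 15 + 20 = 142.
One more marble then forces some color to 21, so 142 + 1 = 143.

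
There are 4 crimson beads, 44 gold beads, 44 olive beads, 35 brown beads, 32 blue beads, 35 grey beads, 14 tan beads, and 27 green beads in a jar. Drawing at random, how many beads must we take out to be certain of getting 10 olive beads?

201

The worst case draws every non-olive bead first: 4 + 44 + 35 + 32 + 35 + 14 + 27 = 191.
The next 10 draws are then forced to be olive, giving 191 + 10 = 201.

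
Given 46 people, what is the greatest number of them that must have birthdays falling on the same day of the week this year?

The 46 people fall into 7 days of the week.
If each of the 7 days of the week held at most 6, the total would be at most 7 × 6 = 42 < 46, a contradiction.
So at least one holds ⌈46/7⌉ = 7.

7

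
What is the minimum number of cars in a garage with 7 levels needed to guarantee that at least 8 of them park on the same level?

There are 7 levels acting as pigeonholes.
With 7 × 7 = 49 cars we could place exactly 7 in each, with no class reaching 8.
One more forces some class to hold 8, so 49 + 1 = 50.

50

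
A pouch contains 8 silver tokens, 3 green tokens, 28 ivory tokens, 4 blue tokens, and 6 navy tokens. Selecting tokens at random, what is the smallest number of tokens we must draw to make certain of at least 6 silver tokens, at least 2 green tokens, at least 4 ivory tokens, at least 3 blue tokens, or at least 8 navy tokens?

18

The worst case stops just short of every target: 5 silver, 1 green, 3 ivory, 2 blue, all 6 navy — 5 + 1 + 3 + 2 + 6 = 17 tokens.
One more token must push some color to its target, so 17 + 1 = 18.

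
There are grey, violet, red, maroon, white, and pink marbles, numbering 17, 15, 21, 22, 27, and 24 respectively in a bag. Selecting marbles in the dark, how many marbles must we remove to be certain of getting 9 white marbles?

108

The worst case draws every non-white marble first: 17 + 15 + 21 + 22 + 24 = 99.
The next 9 draws are then forced to be white, giving 99 + 9 = 108.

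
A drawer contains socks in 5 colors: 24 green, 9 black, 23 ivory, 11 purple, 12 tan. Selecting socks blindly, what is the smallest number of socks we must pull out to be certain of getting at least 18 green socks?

To avoid green socks as long as possible, exhaust the other 4 colors first.
The worst case draws every non-green sock first: 9 + 23 + 11 + 12 = 55.
The next 18 draws are then forced to be green, giving 55 + 18 = 73.

73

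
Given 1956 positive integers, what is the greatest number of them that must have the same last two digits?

The 1956 positive integers fall into 100 possible two-digit endings.
If each of the 100 possible two-digit endings held at most 19, the total would be at most 100 × 19 = 1900 < 1956, a contradiction.
So at least one holds ⌈1956/100⌉ = 20.

20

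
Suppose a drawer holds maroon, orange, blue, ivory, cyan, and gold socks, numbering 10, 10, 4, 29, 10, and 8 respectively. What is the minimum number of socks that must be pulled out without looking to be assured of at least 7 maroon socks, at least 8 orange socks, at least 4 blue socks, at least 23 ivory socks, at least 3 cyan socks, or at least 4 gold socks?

Each of the 6 colors has its own threshold; avoid all of them simultaneously.
The worst case stops just short of every target: 6 maroon, 7 orange, 3 blue, 22 ivory, 2 cyan, 3 gold — 6 + 7 + 3 + 22 + 2 + 3 = 43 socks.
One more sock must push some color to its target, so 43 + 1 = 44.

44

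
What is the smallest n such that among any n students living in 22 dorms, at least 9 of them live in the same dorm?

There are 22 dorms acting as pigeonholes.
With 22 × 8 = 176 students we could place exactly 8 in each, with no class reaching 9.
One more forces some class to hold 9, so 176 + 1 = 177.

177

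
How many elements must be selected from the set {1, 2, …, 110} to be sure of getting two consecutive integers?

Partition {1, …, 110} into 55 pairs: {1,2}, {3,4}, …, {109,110}.
Choosing 55 integers — say the 55 even numbers 2, 4, …, 110 — takes one from each pair and avoids the property.
Choosing 56 forces two into the same pair by pigeonhole, and those are consecutive. So 56.

56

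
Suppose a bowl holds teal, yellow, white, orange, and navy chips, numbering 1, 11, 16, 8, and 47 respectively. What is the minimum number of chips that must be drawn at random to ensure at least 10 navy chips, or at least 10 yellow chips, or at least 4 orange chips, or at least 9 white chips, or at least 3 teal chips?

31

The worst case stops just short of every target: all 1 teal, 9 yellow, 8 white, 3 orange, 9 navy — 1 + 9 + 8 + 3 + 9 = 30 chips.
One more chip must push some color to its target, so 30 + 1 = 31.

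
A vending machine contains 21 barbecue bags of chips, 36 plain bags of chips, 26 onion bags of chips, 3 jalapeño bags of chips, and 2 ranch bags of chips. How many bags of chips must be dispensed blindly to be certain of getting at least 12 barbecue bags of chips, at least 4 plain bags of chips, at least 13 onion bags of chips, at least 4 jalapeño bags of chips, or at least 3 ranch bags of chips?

The worst case stops just short of every target: 11 barbecue, 3 plain, 12 onion, 3 jalapeño, 2 ranch — 11 + 3 + 12 + 3 + 2 = 31 bags of chips.
One more bag of chips must push some flavor to its target, so 31 + 1 = 32.

32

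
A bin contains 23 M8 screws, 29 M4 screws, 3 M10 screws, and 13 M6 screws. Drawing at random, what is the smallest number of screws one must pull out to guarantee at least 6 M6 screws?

61

The worst case draws every non-M6 screw first: 23 + 29 + 3 = 55.
The next 6 draws are then forced to be M6, giving 55 + 6 = 61.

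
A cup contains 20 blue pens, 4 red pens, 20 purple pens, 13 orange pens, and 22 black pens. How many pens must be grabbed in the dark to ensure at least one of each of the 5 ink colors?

76

The hardest ink color to obtain is red: we could draw every other pen first — 79 − 4 = 75 pens — without a single red one.
The next draw must be red, so 75 + 1 = 76.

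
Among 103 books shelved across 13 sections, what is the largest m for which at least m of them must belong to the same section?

8

If each of the 13 sections held at most 7, the total would be at most 13 × 7 = 91 < 103, a contradiction.
So at least one holds ⌈103/13⌉ = 8.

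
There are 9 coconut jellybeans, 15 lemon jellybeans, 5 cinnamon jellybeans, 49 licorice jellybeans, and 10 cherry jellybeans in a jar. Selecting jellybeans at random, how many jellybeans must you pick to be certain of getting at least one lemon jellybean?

74

The worst case draws every non-lemon jellybean first: 9 + 5 + 49 + 10 = 73.
The next draw is then forced to be lemon, giving 73 + 1 = 74.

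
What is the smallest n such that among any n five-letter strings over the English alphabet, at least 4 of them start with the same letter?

79

There are 26 possible first letters acting as pigeonholes.
With 26 × 3 = 78 five-letter strings over the English alphabet we could place exactly 3 in each, with no class reaching 4.
One more forces some class to hold 4, so 78 + 1 = 79.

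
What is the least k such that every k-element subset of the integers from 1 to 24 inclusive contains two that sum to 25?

13

Partition {1, …, 24} into 12 pairs: {1,24}, {2,23}, …, {12,13}.
Choosing 12 integers — say the integers 1 through 12 — takes one from each pair and avoids the property.
Choosing 13 forces two into the same pair by pigeonhole, and those sum to 25. So 13.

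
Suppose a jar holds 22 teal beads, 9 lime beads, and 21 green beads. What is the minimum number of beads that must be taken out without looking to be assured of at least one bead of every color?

44

The hardest color to obtain is lime: we could draw every other bead first — 52 − 9 = 43 beads — without a single lime one.
The next draw must be lime, so 43 + 1 = 44.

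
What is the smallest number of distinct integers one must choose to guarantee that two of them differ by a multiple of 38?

Two integers differ by a multiple of 38 exactly when they share a remainder mod 38.
There are 38 residue classes mod 38, so 38 integers can all lie in distinct classes.
One more integer must repeat a residue, giving a difference divisible by 38. So n = 38 + 1 = 39.

39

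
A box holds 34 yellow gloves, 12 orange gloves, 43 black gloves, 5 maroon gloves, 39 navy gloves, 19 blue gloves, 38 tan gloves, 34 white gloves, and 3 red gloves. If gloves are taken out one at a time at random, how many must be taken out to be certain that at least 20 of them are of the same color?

135

In the worst case we take at most 19 of each color, but all 12 orange, all 5 maroon, and all 3 red (fewer than 19), giving 19 + 12 + 19 + 5 + 19 + 19 + 19 + 19 + 3 = 134.
One more glove then forces some color to 20, so 134 + 1 = 135.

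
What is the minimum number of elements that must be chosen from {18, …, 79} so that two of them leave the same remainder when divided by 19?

Use the pigeonhole principle on residue classes: group the integers by remainder mod 19; there are 19 residue classes, each nonempty in this range.
Choosing one from each class (19 integers) avoids any shared remainder.
One more choice must repeat a class, so two differ by a multiple of 19. Hence 19 + 1 = 20.

20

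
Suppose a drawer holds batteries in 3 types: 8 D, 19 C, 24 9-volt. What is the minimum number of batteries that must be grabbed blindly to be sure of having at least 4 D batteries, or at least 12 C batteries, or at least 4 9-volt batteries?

18

The worst case stops just short of every target: 3 D, 11 C, 3 9-volt — 3 + 11 + 3 = 17 batteries.
One more battery must push some type to its target, so 17 + 1 = 18.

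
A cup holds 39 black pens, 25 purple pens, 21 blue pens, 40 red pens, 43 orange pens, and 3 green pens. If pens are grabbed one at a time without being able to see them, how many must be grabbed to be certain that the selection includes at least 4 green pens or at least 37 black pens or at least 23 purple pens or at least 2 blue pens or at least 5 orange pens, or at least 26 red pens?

The worst case stops just short of every target: 36 black, 22 purple, 1 blue, 25 red, 4 orange, 3 green — 36 + 22 + 1 + 25 + 4 + 3 = 91 pens.
One more pen must push some ink color to its target, so 91 + 1 = 92.

92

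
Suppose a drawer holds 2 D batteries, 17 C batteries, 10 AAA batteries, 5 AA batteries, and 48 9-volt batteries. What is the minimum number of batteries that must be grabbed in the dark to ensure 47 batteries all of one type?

81

Treat the 5 types as pigeonholes.
In the worst case we take at most 46 of each type, but all 2 D, all 17 C, all 10 AAA, and all 5 AA (fewer than 46), giving 2 + 17 + 10 + 5 + 46 = 80.
One more battery then forces some type to 47, so 80 + 1 = 81.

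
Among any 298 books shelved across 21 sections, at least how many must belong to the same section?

15

If each of the 21 sections held at most 14, the total would be at most 21 × 14 = 294 < 298, a contradiction.
So at least one holds ⌈298/21⌉ = 15.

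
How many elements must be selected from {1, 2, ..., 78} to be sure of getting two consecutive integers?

40

Partition {1, …, 78} into 39 pairs: {1,2}, {3,4}, …, {77,78}.
Choosing 39 integers — say the 39 even numbers 2, 4, …, 78 — takes one from each pair and avoids the property.
Choosing 40 forces two into the same pair by pigeonhole, and those are consecutive. So 40.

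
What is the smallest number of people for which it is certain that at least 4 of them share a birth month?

37

There are 12 months of the year acting as pigeonholes.
With 12 × 3 = 36 people we could place exactly 3 in each, with no class reaching 4.
One more forces some class to hold 4, so 36 + 1 = 37.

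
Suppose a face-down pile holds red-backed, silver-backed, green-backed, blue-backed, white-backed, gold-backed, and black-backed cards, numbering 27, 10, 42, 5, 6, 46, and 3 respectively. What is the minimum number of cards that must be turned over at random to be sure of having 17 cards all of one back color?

73

Treat the 7 back colors as pigeonholes.
In the worst case we take at most 16 of each back color, but all 10 silver-backed, all 5 blue-backed, all 6 white-backed, and all 3 black-backed (fewer than 16), giving 16 + 10 + 16 + 5 + 6 + 16 + 3 = 72.
One more card then forces some back color to 17, so 72 + 1 = 73.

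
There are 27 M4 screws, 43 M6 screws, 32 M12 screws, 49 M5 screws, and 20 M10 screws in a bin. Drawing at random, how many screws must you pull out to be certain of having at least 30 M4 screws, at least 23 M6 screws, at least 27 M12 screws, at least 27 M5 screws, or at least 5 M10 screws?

106

The worst case stops just short of every target: all 27 M4, 22 M6, 26 M12, 26 M5, 4 M10 — 27 + 22 + 26 + 26 + 4 = 105 screws.
One more screw must push some size to its target, so 105 + 1 = 106.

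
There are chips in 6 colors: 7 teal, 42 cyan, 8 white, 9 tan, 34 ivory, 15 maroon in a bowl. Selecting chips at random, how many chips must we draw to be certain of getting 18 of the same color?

74

Treat the 6 colors as pigeonholes.
In the worst case we take at most 17 of each color, but all 7 teal, all 8 white, all 9 tan, and all 15 maroon (fewer than 17), giving 7 + 17 + 8 + 9 + 17 + 15 = 73.
One more chip then forces some color to 18, so 73 + 1 = 74.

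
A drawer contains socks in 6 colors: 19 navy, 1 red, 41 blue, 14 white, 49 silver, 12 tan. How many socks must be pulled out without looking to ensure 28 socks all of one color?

In the worst case we take at most 27 of each color, but all 19 navy, all 1 red, all 14 white, and all 12 tan (fewer than 27), giving 19 + 1 + 27 + 14 + 27 + 12 = 100.
One more sock then forces some color to 28, so 100 + 1 = 101.

101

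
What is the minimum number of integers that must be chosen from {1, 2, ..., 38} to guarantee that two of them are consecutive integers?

Partition {1, …, 38} into 19 pairs: {1,2}, {3,4}, …, {37,38}.
Choosing 19 integers — say the 19 even numbers 2, 4, …, 38 — takes one from each pair and avoids the property.
Choosing 20 forces two into the same pair by pigeonhole, and those are consecutive. So 20.

20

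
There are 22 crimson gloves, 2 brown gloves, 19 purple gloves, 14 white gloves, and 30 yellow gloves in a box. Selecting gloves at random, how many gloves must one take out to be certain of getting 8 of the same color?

In the worst case we take at most 7 of each color, but all 2 brown (fewer than 7), giving 7 + 2 + 7 + 7 + 7 = 30.
One more glove then forces some color to 8, so 30 + 1 = 31.

31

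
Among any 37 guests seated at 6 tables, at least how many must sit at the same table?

7

If each of the 6 tables held at most 6, the total would be at most 6 × 6 = 36 < 37, a contradiction.
So at least one holds ⌈37/6⌉ = 7.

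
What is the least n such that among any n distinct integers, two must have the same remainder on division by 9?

Two integers differ by a multiple of 9 exactly when they share a remainder mod 9.
There are 9 residue classes mod 9, so 9 integers can all lie in distinct classes.
One more integer must repeat a residue, giving a difference divisible by 9. So n = 9 + 1 = 10.

10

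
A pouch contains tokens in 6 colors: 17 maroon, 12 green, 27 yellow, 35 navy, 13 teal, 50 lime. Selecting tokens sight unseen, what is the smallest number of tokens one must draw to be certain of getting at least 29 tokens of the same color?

In the worst case we take at most 28 of each color, but all 17 maroon, all 12 green, all 27 yellow, and all 13 teal (fewer than 28), giving 17 + 12 + 27 + 28 + 13 + 28 = 125.
One more token then forces some color to 29, so 125 + 1 = 126.

126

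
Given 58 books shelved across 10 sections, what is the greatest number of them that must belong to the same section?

6

The 58 books fall into 10 sections.
If each of the 10 sections held at most 5, the total would be at most 10 × 5 = 50 < 58, a contradiction.
So at least one holds ⌈58/10⌉ = 6.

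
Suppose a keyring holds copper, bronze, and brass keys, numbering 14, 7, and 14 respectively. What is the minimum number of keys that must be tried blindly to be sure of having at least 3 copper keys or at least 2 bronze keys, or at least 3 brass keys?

Each of the 3 types has its own threshold; avoid all of them simultaneously.
The worst case stops just short of every target: 2 copper, 1 bronze, 2 brass — 2 + 1 + 2 = 5 keys.
One more key must push some type to its target, so 5 + 1 = 6.

6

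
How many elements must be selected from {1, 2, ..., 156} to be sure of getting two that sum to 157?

Partition {1, …, 156} into 78 pairs: {1,156}, {2,155}, …, {78,79}.
Choosing 78 integers — say the integers 1 through 78 — takes one from each pair and avoids the property.
Choosing 79 forces two into the same pair by pigeonhole, and those sum to 157. So 79.

79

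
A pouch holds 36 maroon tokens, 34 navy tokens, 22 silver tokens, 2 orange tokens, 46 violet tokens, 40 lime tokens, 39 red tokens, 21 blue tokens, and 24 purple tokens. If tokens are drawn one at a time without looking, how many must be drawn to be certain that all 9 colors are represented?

The hardest color to obtain is orange: we could draw every other token first — 264 − 2 = 262 tokens — without a single orange one.
The next draw must be orange, so 262 + 1 = 263.

263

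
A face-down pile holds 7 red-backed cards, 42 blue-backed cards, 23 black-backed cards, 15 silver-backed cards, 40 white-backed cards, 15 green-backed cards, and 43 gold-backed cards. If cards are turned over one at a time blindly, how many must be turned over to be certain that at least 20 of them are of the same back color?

In the worst case we take at most 19 of each back color, but all 7 red-backed, all 15 silver-backed, and all 15 green-backed (fewer than 19), giving 7 + 19 + 19 + 15 + 19 + 15 + 19 = 113.
One more card then forces some back color to 20, so 113 + 1 = 114.

114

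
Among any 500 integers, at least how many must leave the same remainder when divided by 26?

The 500 integers fall into 26 residue classes modulo 26.
If each of the 26 residue classes modulo 26 held at most 19, the total would be at most 26 × 19 = 494 < 500, a contradiction.
So at least one holds ⌈500/26⌉ = 20.

20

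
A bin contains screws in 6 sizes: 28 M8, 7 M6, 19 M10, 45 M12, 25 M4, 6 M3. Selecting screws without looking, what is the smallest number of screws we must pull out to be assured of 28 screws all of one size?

Treat the 6 sizes as pigeonholes.
In the worst case we take at most 27 of each size, but all 7 M6, all 19 M10, all 25 M4, and all 6 M3 (fewer than 27), giving 27 + 7 + 19 + 27 + 25 + 6 = 111.
One more screw then forces some size to 28, so 111 + 1 = 112.

112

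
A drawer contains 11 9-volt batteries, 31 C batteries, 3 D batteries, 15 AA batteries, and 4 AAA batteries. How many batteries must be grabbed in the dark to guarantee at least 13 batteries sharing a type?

Treat the 5 types as pigeonholes.
In the worst case we take at most 12 of each type, but all 11 9-volt, all 3 D, and all 4 AAA (fewer than 12), giving 11 + 12 + 3 + 12 + 4 = 42.
One more battery then forces some type to 13, so 42 + 1 = 43.

43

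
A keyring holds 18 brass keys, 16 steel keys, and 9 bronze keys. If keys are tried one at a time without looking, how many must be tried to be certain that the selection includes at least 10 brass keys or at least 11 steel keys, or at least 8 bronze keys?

Each of the 3 types has its own threshold; avoid all of them simultaneously.
The worst case stops just short of every target: 9 brass, 10 steel, 7 bronze — 9 + 10 + 7 = 26 keys.
One more key must push some type to its target, so 26 + 1 = 27.

27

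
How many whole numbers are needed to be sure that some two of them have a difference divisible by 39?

Two integers differ by a multiple of 39 exactly when they share a remainder mod 39.
There are 39 residue classes mod 39, so 39 integers can all lie in distinct classes.
One more integer must repeat a residue, giving a difference divisible by 39. So n = 39 + 1 = 40.

40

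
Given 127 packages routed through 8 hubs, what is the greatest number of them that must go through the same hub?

The 127 packages fall into 8 hubs.
If each of the 8 hubs held at most 15, the total would be at most 8 × 15 = 120 < 127, a contradiction.
So at least one holds ⌈127/8⌉ = 16.

16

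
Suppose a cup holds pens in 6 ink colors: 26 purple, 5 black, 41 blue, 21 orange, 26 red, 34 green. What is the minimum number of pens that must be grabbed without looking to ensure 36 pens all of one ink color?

Treat the 6 ink colors as pigeonholes.
In the worst case we take at most 35 of each ink color, but all 26 purple, all 5 black, all 21 orange, all 26 red, and all 34 green (fewer than 35), giving 26 + 5 + 35 + 21 + 26 + 34 = 147.
One more pen then forces some ink color to 36, so 147 + 1 = 148.

148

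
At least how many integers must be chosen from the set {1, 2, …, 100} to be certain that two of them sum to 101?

51

Partition {1, …, 100} into 50 pairs: {1,100}, {2,99}, …, {50,51}.
Choosing 50 integers — say the integers 1 through 50 — takes one from each pair and avoids the property.
Choosing 51 forces two into the same pair by pigeonhole, and those sum to 101. So 51.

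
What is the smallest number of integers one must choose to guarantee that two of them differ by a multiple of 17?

Use the pigeonhole principle on residue classes: two integers differ by a multiple of 17 exactly when they share a remainder mod 17.
There are 17 residue classes mod 17, so 17 integers can all lie in distinct classes.
One more integer must repeat a residue, giving a difference divisible by 17. So n = 17 + 1 = 18.

18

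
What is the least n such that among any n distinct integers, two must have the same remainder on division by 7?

8

Use the pigeonhole principle on residue classes: two integers differ by a multiple of 7 exactly when they share a remainder mod 7.
There are 7 residue classes mod 7, so 7 integers can all lie in distinct classes.
One more integer must repeat a residue, giving a difference divisible by 7. So n = 7 + 1 = 8.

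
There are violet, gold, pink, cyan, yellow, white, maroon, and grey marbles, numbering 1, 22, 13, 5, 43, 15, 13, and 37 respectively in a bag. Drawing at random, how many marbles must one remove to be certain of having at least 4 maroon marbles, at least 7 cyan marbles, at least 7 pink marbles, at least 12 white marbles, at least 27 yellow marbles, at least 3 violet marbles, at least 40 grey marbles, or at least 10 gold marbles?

99

The worst case stops just short of every target: all 1 violet, 9 gold, 6 pink, all 5 cyan, 26 yellow, 11 white, 3 maroon, all 37 grey — 1 + 9 + 6 + 5 + 26 + 11 + 3 + 37 = 98 marbles.
One more marble must push some color to its target, so 98 + 1 = 99.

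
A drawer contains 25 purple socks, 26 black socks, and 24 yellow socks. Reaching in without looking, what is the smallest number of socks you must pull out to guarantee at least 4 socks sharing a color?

10

The worst case takes 3 socks of each color without reaching 4 of any: 3 × 3 = 9.
The next sock must bring some color to 4, so 9 + 1 = 10.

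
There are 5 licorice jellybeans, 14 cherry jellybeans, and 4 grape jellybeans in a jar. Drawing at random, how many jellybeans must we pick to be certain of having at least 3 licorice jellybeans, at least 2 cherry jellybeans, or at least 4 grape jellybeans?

Each of the 3 flavors has its own threshold; avoid all of them simultaneously.
The worst case stops just short of every target: 2 licorice, 1 cherry, 3 grape — 2 + 1 + 3 = 6 jellybeans.
One more jellybean must push some flavor to its target, so 6 + 1 = 7.

7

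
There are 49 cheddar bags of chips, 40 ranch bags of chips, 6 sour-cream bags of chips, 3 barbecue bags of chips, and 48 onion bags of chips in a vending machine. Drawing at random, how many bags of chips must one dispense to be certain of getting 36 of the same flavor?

115

Treat the 5 flavors as pigeonholes.
In the worst case we take at most 35 of each flavor, but all 6 sour-cream and all 3 barbecue (fewer than 35), giving 35 + 35 + 6 + 3 + 35 = 114.
One more bag of chips then forces some flavor to 36, so 114 + 1 = 115.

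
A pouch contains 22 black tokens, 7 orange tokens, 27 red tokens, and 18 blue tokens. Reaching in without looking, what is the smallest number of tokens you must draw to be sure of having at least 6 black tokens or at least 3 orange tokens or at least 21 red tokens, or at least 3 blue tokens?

The worst case stops just short of every target: 5 black, 2 orange, 20 red, 2 blue — 5 + 2 + 20 + 2 = 29 tokens.
One more token must push some color to its target, so 29 + 1 = 30.

30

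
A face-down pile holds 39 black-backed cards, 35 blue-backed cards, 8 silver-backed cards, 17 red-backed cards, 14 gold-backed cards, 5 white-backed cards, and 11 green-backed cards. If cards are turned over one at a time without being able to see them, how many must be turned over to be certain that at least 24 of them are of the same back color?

In the worst case we take at most 23 of each back color, but all 8 silver-backed, all 17 red-backed, all 14 gold-backed, all 5 white-backed, and all 11 green-backed (fewer than 23), giving 23 + 23 + 8 + 17 + 14 + 5 + 11 = 101.
One more card then forces some back color to 24, so 101 + 1 = 102.

102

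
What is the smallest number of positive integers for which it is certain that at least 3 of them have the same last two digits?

201

There are 100 possible two-digit endings acting as pigeonholes.
With 100 × 2 = 200 positive integers we could place exactly 2 in each, with no class reaching 3.
One more forces some class to hold 3, so 200 + 1 = 201.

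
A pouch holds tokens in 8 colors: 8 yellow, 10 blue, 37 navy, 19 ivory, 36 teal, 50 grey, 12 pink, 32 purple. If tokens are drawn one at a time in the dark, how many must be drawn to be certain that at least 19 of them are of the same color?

121

Treat the 8 colors as pigeonholes.
In the worst case we take at most 18 of each color, but all 8 yellow, all 10 blue, and all 12 pink (fewer than 18), giving 8 + 10 + 18 + 18 + 18 + 18 + 12 + 18 = 120.
One more token then forces some color to 19, so 120 + 1 = 121.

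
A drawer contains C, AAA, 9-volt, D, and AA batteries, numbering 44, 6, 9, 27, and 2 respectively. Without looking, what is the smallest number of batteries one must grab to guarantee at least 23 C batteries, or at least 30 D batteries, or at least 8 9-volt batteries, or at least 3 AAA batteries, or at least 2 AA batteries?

60

The worst case stops just short of every target: 22 C, 2 AAA, 7 9-volt, all 27 D, 1 AA — 22 + 2 + 7 + 27 + 1 = 59 batteries.
One more battery must push some type to its target, so 59 + 1 = 60.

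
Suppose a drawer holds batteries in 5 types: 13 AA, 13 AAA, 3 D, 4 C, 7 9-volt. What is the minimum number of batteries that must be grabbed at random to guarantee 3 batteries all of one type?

Treat the 5 types as pigeonholes.
The worst case takes 2 batteries of each type without reaching 3 of any: 5 × 2 = 10.
The next battery must bring some type to 3, so 10 + 1 = 11.

11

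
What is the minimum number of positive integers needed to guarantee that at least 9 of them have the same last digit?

There are 10 possible last digits acting as pigeonholes.
With 10 × 8 = 80 positive integers we could place exactly 8 in each, with no class reaching 9.
One more forces some class to hold 9, so 80 + 1 = 81.

81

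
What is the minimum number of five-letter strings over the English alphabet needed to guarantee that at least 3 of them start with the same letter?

53

There are 26 possible first letters acting as pigeonholes.
With 26 × 2 = 52 five-letter strings over the English alphabet we could place exactly 2 in each, with no class reaching 3.
One more forces some class to hold 3, so 52 + 1 = 53.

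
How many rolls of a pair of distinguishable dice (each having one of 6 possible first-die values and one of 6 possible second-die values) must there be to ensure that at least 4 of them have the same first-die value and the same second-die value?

109

There are 6 × 6 = 36 (first-die value, second-die value) combinations acting as pigeonholes.
With 36 × 3 = 108 rolls of a pair of distinguishable dice we could place exactly 3 in each, with no (first-die value, second-die value) pair reaching 4.
One more forces some (first-die value, second-die value) pair to hold 4, so 108 + 1 = 109.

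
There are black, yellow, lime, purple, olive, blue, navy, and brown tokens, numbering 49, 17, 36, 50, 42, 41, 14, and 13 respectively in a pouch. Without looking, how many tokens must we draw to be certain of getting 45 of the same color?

In the worst case we take at most 44 of each color, but all 17 yellow, all 36 lime, all 42 olive, all 41 blue, all 14 navy, and all 13 brown (fewer than 44), giving 44 + 17 + 36 + 44 + 42 + 41 + 14 + 13 = 251.
One more token then forces some color to 45, so 251 + 1 = 252.

252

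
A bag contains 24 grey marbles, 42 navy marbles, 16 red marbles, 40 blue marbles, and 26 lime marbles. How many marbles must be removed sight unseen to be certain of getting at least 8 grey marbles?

The worst case draws every non-grey marble first: 42 + 16 + 40 + 26 = 124.
The next 8 draws are then forced to be grey, giving 124 + 8 = 132.

132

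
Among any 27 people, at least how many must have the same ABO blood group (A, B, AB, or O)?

7

There are 4 ABO blood groups, which serve as the pigeonholes.
If each of the 4 ABO blood groups held at most 6, the total would be at most 4 × 6 = 24 < 27, a contradiction.
So at least one holds ⌈27/4⌉ = 7.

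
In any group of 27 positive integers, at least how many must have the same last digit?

3

The 27 positive integers fall into 10 possible last digits.
If each of the 10 possible last digits held at most 2, the total would be at most 10 × 2 = 20 < 27, a contradiction.
So at least one holds ⌈27/10⌉ = 3.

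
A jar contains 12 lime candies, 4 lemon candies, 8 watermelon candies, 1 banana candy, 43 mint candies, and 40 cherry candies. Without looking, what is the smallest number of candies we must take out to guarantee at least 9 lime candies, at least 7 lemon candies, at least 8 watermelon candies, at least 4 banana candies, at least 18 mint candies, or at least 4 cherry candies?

The worst case stops just short of every target: 8 lime, all 4 lemon, 7 watermelon, all 1 banana, 17 mint, 3 cherry — 8 + 4 + 7 + 1 + 17 + 3 = 40 candies.
One more candy must push some flavor to its target, so 40 + 1 = 41.

41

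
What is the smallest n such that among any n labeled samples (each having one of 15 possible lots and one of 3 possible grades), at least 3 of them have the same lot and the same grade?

There are 15 × 3 = 45 (lot, grade) combinations acting as pigeonholes.
With 45 × 2 = 90 labeled samples we could place exactly 2 in each, with no (lot, grade) pair reaching 3.
One more forces some (lot, grade) pair to hold 3, so 90 + 1 = 91.

91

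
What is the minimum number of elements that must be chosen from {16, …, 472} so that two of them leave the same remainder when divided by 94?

Group the integers by remainder mod 94; there are 94 residue classes, each nonempty in this range.
Choosing one from each class (94 integers) avoids any shared remainder.
One more choice must repeat a class, so two differ by a multiple of 94. Hence 94 + 1 = 95.

95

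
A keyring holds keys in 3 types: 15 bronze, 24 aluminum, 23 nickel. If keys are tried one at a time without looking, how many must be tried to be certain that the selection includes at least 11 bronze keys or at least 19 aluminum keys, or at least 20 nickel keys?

48

Each of the 3 types has its own threshold; avoid all of them simultaneously.
The worst case stops just short of every target: 10 bronze, 18 aluminum, 19 nickel — 10 + 18 + 19 = 47 keys.
One more key must push some type to its target, so 47 + 1 = 48.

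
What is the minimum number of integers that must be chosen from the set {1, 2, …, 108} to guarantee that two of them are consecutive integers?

55

Partition {1, …, 108} into 54 pairs: {1,2}, {3,4}, …, {107,108}.
Choosing 54 integers — say the 54 even numbers 2, 4, …, 108 — takes one from each pair and avoids the property.
Choosing 55 forces two into the same pair by pigeonhole, and those are consecutive. So 55.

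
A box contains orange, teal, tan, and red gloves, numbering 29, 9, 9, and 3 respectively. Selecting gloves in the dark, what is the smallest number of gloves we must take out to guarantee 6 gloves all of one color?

19

In the worst case we take at most 5 of each color, but all 3 red (fewer than 5), giving 5 + 5 + 5 + 3 = 18.
One more glove then forces some color to 6, so 18 + 1 = 19.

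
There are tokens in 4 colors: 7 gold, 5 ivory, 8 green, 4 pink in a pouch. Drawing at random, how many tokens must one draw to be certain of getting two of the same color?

5

The worst case takes 1 token of each color without reaching 2 of any: 4 × 1 = 4.
The next token must bring some color to 2, so 4 + 1 = 5.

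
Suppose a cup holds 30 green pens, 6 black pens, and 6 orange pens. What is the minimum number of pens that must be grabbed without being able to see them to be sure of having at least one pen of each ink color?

The hardest ink color to obtain is black: we could draw every other pen first — 42 − 6 = 36 pens — without a single black one.
The next draw must be black, so 36 + 1 = 37.

37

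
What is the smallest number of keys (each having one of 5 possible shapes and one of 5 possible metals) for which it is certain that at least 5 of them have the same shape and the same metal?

101

There are 5 × 5 = 25 (shape, metal) combinations acting as pigeonholes.
With 25 × 4 = 100 keys we could place exactly 4 in each, with no (shape, metal) pair reaching 5.
One more forces some (shape, metal) pair to hold 5, so 100 + 1 = 101.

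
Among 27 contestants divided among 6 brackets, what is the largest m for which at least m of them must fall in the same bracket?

5

If each of the 6 brackets held at most 4, the total would be at most 6 × 4 = 24 < 27, a contradiction.
So at least one holds ⌈27/6⌉ = 5.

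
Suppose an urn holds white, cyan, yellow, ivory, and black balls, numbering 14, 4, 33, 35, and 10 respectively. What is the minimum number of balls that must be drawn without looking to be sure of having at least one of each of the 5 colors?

93

The hardest color to obtain is cyan: we could draw every other ball first — 96 − 4 = 92 balls — without a single cyan one.
The next draw must be cyan, so 92 + 1 = 93.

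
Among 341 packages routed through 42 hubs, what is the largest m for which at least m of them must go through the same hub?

9

The 341 packages fall into 42 hubs.
If each of the 42 hubs held at most 8, the total would be at most 42 × 8 = 336 < 341, a contradiction.
So at least one holds ⌈341/42⌉ = 9.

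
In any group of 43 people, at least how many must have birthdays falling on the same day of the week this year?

7

The 43 people fall into 7 days of the week.
If each of the 7 days of the week held at most 6, the total would be at most 7 × 6 = 42 < 43, a contradiction.
So at least one holds ⌈43/7⌉ = 7.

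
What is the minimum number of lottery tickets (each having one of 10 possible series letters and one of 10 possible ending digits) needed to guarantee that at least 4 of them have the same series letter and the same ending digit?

There are 10 × 10 = 100 (series letter, ending digit) combinations acting as pigeonholes.
With 100 × 3 = 300 lottery tickets we could place exactly 3 in each, with no (series letter, ending digit) pair reaching 4.
One more forces some (series letter, ending digit) pair to hold 4, so 300 + 1 = 301.

301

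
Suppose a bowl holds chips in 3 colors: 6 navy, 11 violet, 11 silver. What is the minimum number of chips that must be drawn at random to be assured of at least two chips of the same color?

The worst case takes 1 chip of each color without reaching 2 of any: 3 × 1 = 3.
The next chip must bring some color to 2, so 3 + 1 = 4.

4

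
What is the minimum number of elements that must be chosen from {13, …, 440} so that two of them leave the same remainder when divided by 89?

Group the integers by remainder mod 89; there are 89 residue classes, each nonempty in this range.
Choosing one from each class (89 integers) avoids any shared remainder.
One more choice must repeat a class, so two differ by a multiple of 89. Hence 89 + 1 = 90.

90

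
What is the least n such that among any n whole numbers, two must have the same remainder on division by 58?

Use the pigeonhole principle on residue classes: two integers differ by a multiple of 58 exactly when they share a remainder mod 58.
There are 58 residue classes mod 58, so 58 integers can all lie in distinct classes.
One more integer must repeat a residue, giving a difference divisible by 58. So n = 58 + 1 = 59.

59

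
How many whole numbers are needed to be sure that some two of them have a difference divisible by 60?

Two integers differ by a multiple of 60 exactly when they share a remainder mod 60.
There are 60 residue classes mod 60, so 60 integers can all lie in distinct classes.
One more integer must repeat a residue, giving a difference divisible by 60. So n = 60 + 1 = 61.

61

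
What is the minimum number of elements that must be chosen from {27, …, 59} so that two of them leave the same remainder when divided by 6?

7

Group the integers by remainder mod 6; there are 6 residue classes, each nonempty in this range.
Choosing one from each class (6 integers) avoids any shared remainder.
One more choice must repeat a class, so two differ by a multiple of 6. Hence 6 + 1 = 7.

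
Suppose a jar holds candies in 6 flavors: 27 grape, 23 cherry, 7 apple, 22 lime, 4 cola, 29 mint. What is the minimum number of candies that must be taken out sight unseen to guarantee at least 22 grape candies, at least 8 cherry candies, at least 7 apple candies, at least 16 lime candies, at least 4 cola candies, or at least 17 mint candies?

69

The worst case stops just short of every target: 21 grape, 7 cherry, 6 apple, 15 lime, 3 cola, 16 mint — 21 + 7 + 6 + 15 + 3 + 16 = 68 candies.
One more candy must push some flavor to its target, so 68 + 1 = 69.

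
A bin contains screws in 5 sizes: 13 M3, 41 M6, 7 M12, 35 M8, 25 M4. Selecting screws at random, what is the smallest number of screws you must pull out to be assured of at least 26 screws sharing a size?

In the worst case we take at most 25 of each size, but all 13 M3 and all 7 M12 (fewer than 25), giving 13 + 25 + 7 + 25 + 25 = 95.
One more screw then forces some size to 26, so 95 + 1 = 96.

96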